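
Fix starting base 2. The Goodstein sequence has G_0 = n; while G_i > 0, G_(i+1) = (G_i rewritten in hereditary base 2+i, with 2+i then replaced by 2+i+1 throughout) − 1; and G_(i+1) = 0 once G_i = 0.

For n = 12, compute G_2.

i=0: 12 = 2^(2 + 1) + 2^2 (b=2); 2→3: 3^(3 + 1) + 3^3 = 108; 108−1 = 107
i=1: 107 = 3^(3 + 1) + 2·3^2 + 2·3 + 2 (b=3); 3→4: 4^(4 + 1) + 2·4^2 + 2·4 + 2 = 1066; 1066−1 = 1065
i=2: 1065 = 4^(4 + 1) + 2·4^2 + 2·4 + 1 (b=4); 4→5: 5^(5 + 1) + 2·5^2 + 2·5 + 1 = 15686; 15686−1 = 15685

1065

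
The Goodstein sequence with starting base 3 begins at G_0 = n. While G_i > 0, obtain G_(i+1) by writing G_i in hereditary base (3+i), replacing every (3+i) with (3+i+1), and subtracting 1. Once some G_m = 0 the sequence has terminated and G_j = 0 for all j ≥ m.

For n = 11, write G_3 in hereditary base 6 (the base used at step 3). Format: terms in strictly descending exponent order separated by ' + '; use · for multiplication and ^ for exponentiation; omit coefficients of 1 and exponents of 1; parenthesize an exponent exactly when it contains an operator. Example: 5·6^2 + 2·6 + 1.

5·6 + 5

[0] 11 ≡ 3^2 + 2 (base 3). Lift 4: 18. −1: 17.
[1] 17 ≡ 4^2 + 1 (base 4). Lift 5: 26. −1: 25.
[2] 25 ≡ 5^2 (base 5). Lift 6: 36. −1: 35.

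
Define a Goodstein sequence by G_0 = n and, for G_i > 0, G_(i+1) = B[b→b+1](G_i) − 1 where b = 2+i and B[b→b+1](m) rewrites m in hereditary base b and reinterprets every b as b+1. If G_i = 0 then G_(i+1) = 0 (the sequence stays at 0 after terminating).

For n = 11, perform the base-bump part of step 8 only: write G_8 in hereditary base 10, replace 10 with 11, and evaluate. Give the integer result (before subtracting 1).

[0] 11 ≡ 2^(2 + 1) + 2 + 1 (base 2). Lift 3: 85. −1: 84.
[1] 84 ≡ 3^(3 + 1) + 3 (base 3). Lift 4: 1028. −1: 1027.
[2] 1027 ≡ 4^(4 + 1) + 3 (base 4). Lift 5: 15628. −1: 15627.
[3] 15627 ≡ 5^(5 + 1) + 2 (base 5). Lift 6: 279938. −1: 279937.
[4] 279937 ≡ 6^(6 + 1) + 1 (base 6). Lift 7: 5764802. −1: 5764801.
[5] 5764801 ≡ 7^(7 + 1) (base 7). Lift 8: 134217728. −1: 134217727.
[6] 134217727 ≡ 7·8^8 + 7·8^7 + 7·8^6 + 7·8^5 + 7·8^4 + 7·8^3 + 7·8^2 + 7·8 + 7 (base 8). Lift 9: 2749609303. −1: 2749609302.
[7] 2749609302 ≡ 7·9^9 + 7·9^7 + 7·9^6 + 7·9^5 + 7·9^4 + 7·9^3 + 7·9^2 + 7·9 + 6 (base 9). Lift 10: 70077777776. −1: 70077777775.
[8] 70077777775 ≡ 7·10^10 + 7·10^7 + 7·10^6 + 7·10^5 + 7·10^4 + 7·10^3 + 7·10^2 + 7·10 + 5 (base 10). Lift 11: 1997331745491. −1: 1997331745490.

1997331745491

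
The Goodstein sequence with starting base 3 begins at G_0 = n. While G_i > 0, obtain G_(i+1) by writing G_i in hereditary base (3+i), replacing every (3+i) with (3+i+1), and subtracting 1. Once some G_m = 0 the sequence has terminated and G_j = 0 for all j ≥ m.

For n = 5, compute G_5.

step 0: 5 = 3 + 2; sub 4 for 3: 4 + 2; = 6; G_1 = 6−1 = 5
step 1: 5 = 4 + 1; sub 5 for 4: 5 + 1; = 6; G_2 = 6−1 = 5
step 2: 5 = 5; sub 6 for 5: 6; = 6; G_3 = 6−1 = 5
step 3: 5 = 5; sub 7 for 6: 5; = 5; G_4 = 5−1 = 4
step 4: 4 = 4; sub 8 for 7: 4; = 4; G_5 = 4−1 = 3
step 5: 3 = 3; sub 9 for 8: 3; = 3; G_6 = 3−1 = 2

3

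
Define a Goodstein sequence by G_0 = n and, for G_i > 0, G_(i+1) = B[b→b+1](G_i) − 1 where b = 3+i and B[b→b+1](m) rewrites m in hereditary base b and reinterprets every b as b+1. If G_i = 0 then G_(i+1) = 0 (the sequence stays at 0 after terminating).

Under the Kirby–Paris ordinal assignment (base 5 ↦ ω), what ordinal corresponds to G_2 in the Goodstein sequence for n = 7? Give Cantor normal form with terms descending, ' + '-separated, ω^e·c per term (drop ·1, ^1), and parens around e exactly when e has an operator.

7 —HB3→ 2·3 + 1 —bump→ 2·4 + 1 = 9 —(−1)→ 8
8 —HB4→ 2·4 —bump→ 2·5 = 10 —(−1)→ 9
9 —HB5→ 5 + 4 —bump→ 6 + 4 = 10 —(−1)→ 9

ω + 4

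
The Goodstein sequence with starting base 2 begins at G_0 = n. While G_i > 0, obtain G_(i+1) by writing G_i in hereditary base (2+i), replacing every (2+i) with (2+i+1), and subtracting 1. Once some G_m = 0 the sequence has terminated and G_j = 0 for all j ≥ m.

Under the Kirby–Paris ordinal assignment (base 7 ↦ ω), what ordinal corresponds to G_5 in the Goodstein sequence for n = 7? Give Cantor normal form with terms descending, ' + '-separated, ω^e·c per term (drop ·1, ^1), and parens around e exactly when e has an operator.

ω^ω

G_0=7  [base 2] 2^2 + 2 + 1  →[2↦3]→  3^3 + 3 + 1 = 31  −1 ⇒ G_1=30
G_1=30  [base 3] 3^3 + 3  →[3↦4]→  4^4 + 4 = 260  −1 ⇒ G_2=259
G_2=259  [base 4] 4^4 + 3  →[4↦5]→  5^5 + 3 = 3128  −1 ⇒ G_3=3127
G_3=3127  [base 5] 5^5 + 2  →[5↦6]→  6^6 + 2 = 46658  −1 ⇒ G_4=46657
G_4=46657  [base 6] 6^6 + 1  →[6↦7]→  7^7 + 1 = 823544  −1 ⇒ G_5=823543
G_5=823543  [base 7] 7^7  →[7↦8]→  8^8 = 16777216  −1 ⇒ G_6=16777215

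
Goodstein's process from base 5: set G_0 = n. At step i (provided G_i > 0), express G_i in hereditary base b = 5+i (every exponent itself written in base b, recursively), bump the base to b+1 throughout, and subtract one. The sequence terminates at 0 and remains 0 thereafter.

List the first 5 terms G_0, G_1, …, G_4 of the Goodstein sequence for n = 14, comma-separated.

14, 15, 16, 17, 18

i=0: 14 = 2·5 + 4 (b=5); 5→6: 2·6 + 4 = 16; 16−1 = 15
i=1: 15 = 2·6 + 3 (b=6); 6→7: 2·7 + 3 = 17; 17−1 = 16
i=2: 16 = 2·7 + 2 (b=7); 7→8: 2·8 + 2 = 18; 18−1 = 17
i=3: 17 = 2·8 + 1 (b=8); 8→9: 2·9 + 1 = 19; 19−1 = 18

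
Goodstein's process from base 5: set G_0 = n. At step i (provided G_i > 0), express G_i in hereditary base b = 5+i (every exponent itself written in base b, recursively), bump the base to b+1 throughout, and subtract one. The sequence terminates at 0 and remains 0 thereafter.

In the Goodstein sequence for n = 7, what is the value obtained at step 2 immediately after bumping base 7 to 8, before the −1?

7 —HB5→ 5 + 2 —bump→ 6 + 2 = 8 —(−1)→ 7
7 —HB6→ 6 + 1 —bump→ 7 + 1 = 8 —(−1)→ 7
7 —HB7→ 7 —bump→ 8 = 8 —(−1)→ 7

8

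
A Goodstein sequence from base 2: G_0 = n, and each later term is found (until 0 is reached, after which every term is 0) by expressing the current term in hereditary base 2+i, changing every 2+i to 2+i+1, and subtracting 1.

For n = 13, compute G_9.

[0] 13 ≡ 2^(2 + 1) + 2^2 + 1 (base 2). Lift 3: 109. −1: 108.
[1] 108 ≡ 3^(3 + 1) + 3^3 (base 3). Lift 4: 1280. −1: 1279.
[2] 1279 ≡ 4^(4 + 1) + 3·4^3 + 3·4^2 + 3·4 + 3 (base 4). Lift 5: 16093. −1: 16092.
[3] 16092 ≡ 5^(5 + 1) + 3·5^3 + 3·5^2 + 3·5 + 2 (base 5). Lift 6: 280712. −1: 280711.
[4] 280711 ≡ 6^(6 + 1) + 3·6^3 + 3·6^2 + 3·6 + 1 (base 6). Lift 7: 5765999. −1: 5765998.
[5] 5765998 ≡ 7^(7 + 1) + 3·7^3 + 3·7^2 + 3·7 (base 7). Lift 8: 134219480. −1: 134219479.
[6] 134219479 ≡ 8^(8 + 1) + 3·8^3 + 3·8^2 + 2·8 + 7 (base 8). Lift 9: 3486786856. −1: 3486786855.
[7] 3486786855 ≡ 9^(9 + 1) + 3·9^3 + 3·9^2 + 2·9 + 6 (base 9). Lift 10: 100000003326. −1: 100000003325.
[8] 100000003325 ≡ 10^(10 + 1) + 3·10^3 + 3·10^2 + 2·10 + 5 (base 10). Lift 11: 3138428381104. −1: 3138428381103.

3138428381103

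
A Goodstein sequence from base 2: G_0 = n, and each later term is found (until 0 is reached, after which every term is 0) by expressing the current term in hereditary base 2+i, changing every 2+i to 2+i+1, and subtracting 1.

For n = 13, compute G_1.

108

G_0=13  [base 2] 2^(2 + 1) + 2^2 + 1  →[2↦3]→  3^(3 + 1) + 3^3 + 1 = 109  −1 ⇒ G_1=108
G_1=108  [base 3] 3^(3 + 1) + 3^3  →[3↦4]→  4^(4 + 1) + 4^4 = 1280  −1 ⇒ G_2=1279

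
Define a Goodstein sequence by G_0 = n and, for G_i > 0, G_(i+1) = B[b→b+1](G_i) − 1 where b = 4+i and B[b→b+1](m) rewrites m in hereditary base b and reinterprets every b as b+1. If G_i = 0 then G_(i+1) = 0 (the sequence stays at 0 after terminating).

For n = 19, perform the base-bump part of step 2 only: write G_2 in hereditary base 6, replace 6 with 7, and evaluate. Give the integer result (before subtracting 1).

50

[0] 19 ≡ 4^2 + 3 (base 4). Lift 5: 28. −1: 27.
[1] 27 ≡ 5^2 + 2 (base 5). Lift 6: 38. −1: 37.
[2] 37 ≡ 6^2 + 1 (base 6). Lift 7: 50. −1: 49.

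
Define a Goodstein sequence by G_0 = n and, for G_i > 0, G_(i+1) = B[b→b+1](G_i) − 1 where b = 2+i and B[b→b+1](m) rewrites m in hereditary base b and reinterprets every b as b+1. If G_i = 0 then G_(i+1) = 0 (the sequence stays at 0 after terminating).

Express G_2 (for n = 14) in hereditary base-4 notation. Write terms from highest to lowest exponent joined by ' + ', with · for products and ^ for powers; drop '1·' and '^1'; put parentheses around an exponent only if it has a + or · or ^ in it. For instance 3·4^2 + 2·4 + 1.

i=0: 14 = 2^(2 + 1) + 2^2 + 2 (b=2); 2→3: 3^(3 + 1) + 3^3 + 3 = 111; 111−1 = 110
i=1: 110 = 3^(3 + 1) + 3^3 + 2 (b=3); 3→4: 4^(4 + 1) + 4^4 + 2 = 1282; 1282−1 = 1281
i=2: 1281 = 4^(4 + 1) + 4^4 + 1 (b=4); 4→5: 5^(5 + 1) + 5^5 + 1 = 18751; 18751−1 = 18750

4^(4 + 1) + 4^4 + 1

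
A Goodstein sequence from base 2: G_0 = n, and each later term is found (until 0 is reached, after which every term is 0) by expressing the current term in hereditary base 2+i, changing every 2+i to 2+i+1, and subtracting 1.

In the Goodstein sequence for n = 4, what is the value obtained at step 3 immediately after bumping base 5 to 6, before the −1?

G_0 = 4. HB_2(4) = 2^2. Bump = 27. G_1 = 26.
G_1 = 26. HB_3(26) = 2·3^2 + 2·3 + 2. Bump = 42. G_2 = 41.
G_2 = 41. HB_4(41) = 2·4^2 + 2·4 + 1. Bump = 61. G_3 = 60.

84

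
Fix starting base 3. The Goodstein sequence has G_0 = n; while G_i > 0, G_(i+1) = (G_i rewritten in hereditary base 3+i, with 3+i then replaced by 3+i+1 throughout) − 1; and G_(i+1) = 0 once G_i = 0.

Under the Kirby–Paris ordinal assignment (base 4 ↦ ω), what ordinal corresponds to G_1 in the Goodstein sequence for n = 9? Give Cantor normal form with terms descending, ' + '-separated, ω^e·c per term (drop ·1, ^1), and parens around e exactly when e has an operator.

ω·3 + 3

G_0 = 9. HB_3(9) = 3^2. Bump = 16. G_1 = 15.
G_1 = 15. HB_4(15) = 3·4 + 3. Bump = 18. G_2 = 17.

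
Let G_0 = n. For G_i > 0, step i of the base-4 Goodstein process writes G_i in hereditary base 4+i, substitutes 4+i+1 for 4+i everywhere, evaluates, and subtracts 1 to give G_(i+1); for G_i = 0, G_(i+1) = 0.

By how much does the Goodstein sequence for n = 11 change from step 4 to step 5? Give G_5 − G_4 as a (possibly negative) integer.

0

11 —HB4→ 2·4 + 3 —bump→ 2·5 + 3 = 13 —(−1)→ 12
12 —HB5→ 2·5 + 2 —bump→ 2·6 + 2 = 14 —(−1)→ 13
13 —HB6→ 2·6 + 1 —bump→ 2·7 + 1 = 15 —(−1)→ 14
14 —HB7→ 2·7 —bump→ 2·8 = 16 —(−1)→ 15
15 —HB8→ 8 + 7 —bump→ 9 + 7 = 16 —(−1)→ 15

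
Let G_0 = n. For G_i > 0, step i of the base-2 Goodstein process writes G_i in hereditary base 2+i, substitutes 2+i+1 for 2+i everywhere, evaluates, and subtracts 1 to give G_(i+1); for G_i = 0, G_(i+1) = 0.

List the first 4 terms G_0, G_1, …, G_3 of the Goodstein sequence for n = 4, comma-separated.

[0] 4 ≡ 2^2 (base 2). Lift 3: 27. −1: 26.
[1] 26 ≡ 2·3^2 + 2·3 + 2 (base 3). Lift 4: 42. −1: 41.
[2] 41 ≡ 2·4^2 + 2·4 + 1 (base 4). Lift 5: 61. −1: 60.

4, 26, 41, 60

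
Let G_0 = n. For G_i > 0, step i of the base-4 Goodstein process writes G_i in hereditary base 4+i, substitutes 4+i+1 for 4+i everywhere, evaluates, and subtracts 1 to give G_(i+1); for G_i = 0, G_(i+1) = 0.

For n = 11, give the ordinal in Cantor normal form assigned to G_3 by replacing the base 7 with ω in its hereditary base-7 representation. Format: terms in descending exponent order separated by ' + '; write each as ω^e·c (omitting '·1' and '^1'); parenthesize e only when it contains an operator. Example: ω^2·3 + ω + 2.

G_0 = 11. HB_4(11) = 2·4 + 3. Bump = 13. G_1 = 12.
G_1 = 12. HB_5(12) = 2·5 + 2. Bump = 14. G_2 = 13.
G_2 = 13. HB_6(13) = 2·6 + 1. Bump = 15. G_3 = 14.

ω·2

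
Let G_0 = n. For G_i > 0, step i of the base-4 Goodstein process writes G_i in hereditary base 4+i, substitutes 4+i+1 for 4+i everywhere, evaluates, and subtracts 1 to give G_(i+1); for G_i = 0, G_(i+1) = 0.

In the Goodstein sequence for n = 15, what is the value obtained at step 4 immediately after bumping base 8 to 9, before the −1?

25

(0) 15|_4 = 3·4 + 3 ↦ 3·5 + 3|_5 = 18 ⇒ 17
(1) 17|_5 = 3·5 + 2 ↦ 3·6 + 2|_6 = 20 ⇒ 19
(2) 19|_6 = 3·6 + 1 ↦ 3·7 + 1|_7 = 22 ⇒ 21
(3) 21|_7 = 3·7 ↦ 3·8|_8 = 24 ⇒ 23
(4) 23|_8 = 2·8 + 7 ↦ 2·9 + 7|_9 = 25 ⇒ 24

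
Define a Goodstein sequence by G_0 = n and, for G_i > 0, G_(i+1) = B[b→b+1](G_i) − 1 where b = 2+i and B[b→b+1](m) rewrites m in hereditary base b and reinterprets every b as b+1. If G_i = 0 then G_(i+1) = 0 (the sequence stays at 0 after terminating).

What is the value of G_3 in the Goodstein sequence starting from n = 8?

6310

step 0: 8 = 2^(2 + 1); sub 3 for 2: 3^(3 + 1); = 81; G_1 = 81−1 = 80
step 1: 80 = 2·3^3 + 2·3^2 + 2·3 + 2; sub 4 for 3: 2·4^4 + 2·4^2 + 2·4 + 2; = 554; G_2 = 554−1 = 553
step 2: 553 = 2·4^4 + 2·4^2 + 2·4 + 1; sub 5 for 4: 2·5^5 + 2·5^2 + 2·5 + 1; = 6311; G_3 = 6311−1 = 6310
step 3: 6310 = 2·5^5 + 2·5^2 + 2·5; sub 6 for 5: 2·6^6 + 2·6^2 + 2·6; = 93396; G_4 = 93396−1 = 93395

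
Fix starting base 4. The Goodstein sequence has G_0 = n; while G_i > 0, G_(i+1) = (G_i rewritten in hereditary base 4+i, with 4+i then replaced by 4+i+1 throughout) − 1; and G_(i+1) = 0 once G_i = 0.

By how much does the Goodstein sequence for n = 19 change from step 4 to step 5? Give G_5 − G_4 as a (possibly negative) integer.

19 —HB4→ 4^2 + 3 —bump→ 5^2 + 3 = 28 —(−1)→ 27
27 —HB5→ 5^2 + 2 —bump→ 6^2 + 2 = 38 —(−1)→ 37
37 —HB6→ 6^2 + 1 —bump→ 7^2 + 1 = 50 —(−1)→ 49
49 —HB7→ 7^2 —bump→ 8^2 = 64 —(−1)→ 63
63 —HB8→ 7·8 + 7 —bump→ 7·9 + 7 = 70 —(−1)→ 69

6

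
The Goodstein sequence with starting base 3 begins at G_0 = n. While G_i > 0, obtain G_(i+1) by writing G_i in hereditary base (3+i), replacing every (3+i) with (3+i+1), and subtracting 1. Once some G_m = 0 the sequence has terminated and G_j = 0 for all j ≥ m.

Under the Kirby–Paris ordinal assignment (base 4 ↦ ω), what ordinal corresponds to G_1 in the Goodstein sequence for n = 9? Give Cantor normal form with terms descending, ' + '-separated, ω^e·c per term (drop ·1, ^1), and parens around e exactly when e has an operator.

ω·3 + 3

[0] 9 ≡ 3^2 (base 3). Lift 4: 16. −1: 15.
[1] 15 ≡ 3·4 + 3 (base 4). Lift 5: 18. −1: 17.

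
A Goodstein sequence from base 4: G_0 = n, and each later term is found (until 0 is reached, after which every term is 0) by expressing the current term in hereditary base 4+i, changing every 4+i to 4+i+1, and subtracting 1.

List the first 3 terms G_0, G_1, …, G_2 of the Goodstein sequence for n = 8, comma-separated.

[0] 8 ≡ 2·4 (base 4). Lift 5: 10. −1: 9.
[1] 9 ≡ 5 + 4 (base 5). Lift 6: 10. −1: 9.

8, 9, 9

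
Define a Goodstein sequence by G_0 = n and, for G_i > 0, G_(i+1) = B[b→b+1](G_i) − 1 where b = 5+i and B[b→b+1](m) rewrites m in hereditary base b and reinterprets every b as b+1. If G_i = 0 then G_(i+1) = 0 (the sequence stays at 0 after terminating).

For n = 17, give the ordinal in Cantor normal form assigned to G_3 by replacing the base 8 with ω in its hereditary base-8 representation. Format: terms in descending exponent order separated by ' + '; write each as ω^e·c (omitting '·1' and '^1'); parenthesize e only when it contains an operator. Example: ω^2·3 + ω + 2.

step 0: 17 = 3·5 + 2; sub 6 for 5: 3·6 + 2; = 20; G_1 = 20−1 = 19
step 1: 19 = 3·6 + 1; sub 7 for 6: 3·7 + 1; = 22; G_2 = 22−1 = 21
step 2: 21 = 3·7; sub 8 for 7: 3·8; = 24; G_3 = 24−1 = 23
step 3: 23 = 2·8 + 7; sub 9 for 8: 2·9 + 7; = 25; G_4 = 25−1 = 24

ω·2 + 7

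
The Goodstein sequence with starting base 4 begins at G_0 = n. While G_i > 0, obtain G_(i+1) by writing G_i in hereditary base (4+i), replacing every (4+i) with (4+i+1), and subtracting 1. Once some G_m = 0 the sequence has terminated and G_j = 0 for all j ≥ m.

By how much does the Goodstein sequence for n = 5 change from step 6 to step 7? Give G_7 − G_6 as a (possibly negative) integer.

(0) 5|_4 = 4 + 1 ↦ 5 + 1|_5 = 6 ⇒ 5
(1) 5|_5 = 5 ↦ 6|_6 = 6 ⇒ 5
(2) 5|_6 = 5 ↦ 5|_7 = 5 ⇒ 4
(3) 4|_7 = 4 ↦ 4|_8 = 4 ⇒ 3
(4) 3|_8 = 3 ↦ 3|_9 = 3 ⇒ 2
(5) 2|_9 = 2 ↦ 2|_10 = 2 ⇒ 1
(6) 1|_10 = 1 ↦ 1|_11 = 1 ⇒ 0

-1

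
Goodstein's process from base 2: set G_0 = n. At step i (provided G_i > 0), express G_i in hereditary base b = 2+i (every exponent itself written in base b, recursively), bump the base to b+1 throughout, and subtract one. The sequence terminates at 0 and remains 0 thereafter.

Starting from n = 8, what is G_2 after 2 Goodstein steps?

step 0: 8 = 2^(2 + 1); sub 3 for 2: 3^(3 + 1); = 81; G_1 = 81−1 = 80
step 1: 80 = 2·3^3 + 2·3^2 + 2·3 + 2; sub 4 for 3: 2·4^4 + 2·4^2 + 2·4 + 2; = 554; G_2 = 554−1 = 553
step 2: 553 = 2·4^4 + 2·4^2 + 2·4 + 1; sub 5 for 4: 2·5^5 + 2·5^2 + 2·5 + 1; = 6311; G_3 = 6311−1 = 6310

553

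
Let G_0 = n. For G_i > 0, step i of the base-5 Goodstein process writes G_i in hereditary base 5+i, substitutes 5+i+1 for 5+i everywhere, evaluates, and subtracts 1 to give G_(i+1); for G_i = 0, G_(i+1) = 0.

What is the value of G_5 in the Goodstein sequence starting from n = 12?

base 5: 12 = 2·5 + 2; at 6: 2·6 + 2 = 14; next = 13
base 6: 13 = 2·6 + 1; at 7: 2·7 + 1 = 15; next = 14
base 7: 14 = 2·7; at 8: 2·8 = 16; next = 15
base 8: 15 = 8 + 7; at 9: 9 + 7 = 16; next = 15
base 9: 15 = 9 + 6; at 10: 10 + 6 = 16; next = 15
base 10: 15 = 10 + 5; at 11: 11 + 5 = 16; next = 15

15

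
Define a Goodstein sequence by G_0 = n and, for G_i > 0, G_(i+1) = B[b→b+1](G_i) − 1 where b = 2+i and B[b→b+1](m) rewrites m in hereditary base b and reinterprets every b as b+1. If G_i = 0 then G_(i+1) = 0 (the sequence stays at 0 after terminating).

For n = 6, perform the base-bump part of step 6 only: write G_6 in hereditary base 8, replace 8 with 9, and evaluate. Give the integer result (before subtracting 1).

332148

6 —HB2→ 2^2 + 2 —bump→ 3^3 + 3 = 30 —(−1)→ 29
29 —HB3→ 3^3 + 2 —bump→ 4^4 + 2 = 258 —(−1)→ 257
257 —HB4→ 4^4 + 1 —bump→ 5^5 + 1 = 3126 —(−1)→ 3125
3125 —HB5→ 5^5 —bump→ 6^6 = 46656 —(−1)→ 46655
46655 —HB6→ 5·6^5 + 5·6^4 + 5·6^3 + 5·6^2 + 5·6 + 5 —bump→ 5·7^5 + 5·7^4 + 5·7^3 + 5·7^2 + 5·7 + 5 = 98040 —(−1)→ 98039
98039 —HB7→ 5·7^5 + 5·7^4 + 5·7^3 + 5·7^2 + 5·7 + 4 —bump→ 5·8^5 + 5·8^4 + 5·8^3 + 5·8^2 + 5·8 + 4 = 187244 —(−1)→ 187243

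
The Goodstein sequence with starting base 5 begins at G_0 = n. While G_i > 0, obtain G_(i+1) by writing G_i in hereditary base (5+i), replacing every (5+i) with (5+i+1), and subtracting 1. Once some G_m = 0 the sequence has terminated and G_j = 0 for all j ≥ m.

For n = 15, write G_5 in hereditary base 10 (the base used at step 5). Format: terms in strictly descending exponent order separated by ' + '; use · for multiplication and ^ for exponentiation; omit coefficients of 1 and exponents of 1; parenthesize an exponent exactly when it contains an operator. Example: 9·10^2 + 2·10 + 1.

2·10 + 1

base 5: 15 = 3·5; at 6: 3·6 = 18; next = 17
base 6: 17 = 2·6 + 5; at 7: 2·7 + 5 = 19; next = 18
base 7: 18 = 2·7 + 4; at 8: 2·8 + 4 = 20; next = 19
base 8: 19 = 2·8 + 3; at 9: 2·9 + 3 = 21; next = 20
base 9: 20 = 2·9 + 2; at 10: 2·10 + 2 = 22; next = 21
base 10: 21 = 2·10 + 1; at 11: 2·11 + 1 = 23; next = 22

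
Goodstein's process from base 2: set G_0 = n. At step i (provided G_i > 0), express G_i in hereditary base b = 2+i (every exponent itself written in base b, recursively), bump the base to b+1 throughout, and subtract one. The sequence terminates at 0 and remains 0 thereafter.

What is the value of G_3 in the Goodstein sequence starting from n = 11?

[0] 11 ≡ 2^(2 + 1) + 2 + 1 (base 2). Lift 3: 85. −1: 84.
[1] 84 ≡ 3^(3 + 1) + 3 (base 3). Lift 4: 1028. −1: 1027.
[2] 1027 ≡ 4^(4 + 1) + 3 (base 4). Lift 5: 15628. −1: 15627.
[3] 15627 ≡ 5^(5 + 1) + 2 (base 5). Lift 6: 279938. −1: 279937.

15627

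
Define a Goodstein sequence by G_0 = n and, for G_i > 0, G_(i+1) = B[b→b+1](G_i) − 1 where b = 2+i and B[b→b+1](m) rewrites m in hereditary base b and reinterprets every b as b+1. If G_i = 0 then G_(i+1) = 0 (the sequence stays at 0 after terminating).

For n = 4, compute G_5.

109

step 0: 4 = 2^2; sub 3 for 2: 3^3; = 27; G_1 = 27−1 = 26
step 1: 26 = 2·3^2 + 2·3 + 2; sub 4 for 3: 2·4^2 + 2·4 + 2; = 42; G_2 = 42−1 = 41
step 2: 41 = 2·4^2 + 2·4 + 1; sub 5 for 4: 2·5^2 + 2·5 + 1; = 61; G_3 = 61−1 = 60
step 3: 60 = 2·5^2 + 2·5; sub 6 for 5: 2·6^2 + 2·6; = 84; G_4 = 84−1 = 83
step 4: 83 = 2·6^2 + 6 + 5; sub 7 for 6: 2·7^2 + 7 + 5; = 110; G_5 = 110−1 = 109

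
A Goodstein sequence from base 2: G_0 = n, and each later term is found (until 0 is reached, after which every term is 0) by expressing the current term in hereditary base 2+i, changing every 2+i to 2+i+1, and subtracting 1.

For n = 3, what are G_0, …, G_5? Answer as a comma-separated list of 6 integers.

G_0=3  [base 2] 2 + 1  →[2↦3]→  3 + 1 = 4  −1 ⇒ G_1=3
G_1=3  [base 3] 3  →[3↦4]→  4 = 4  −1 ⇒ G_2=3
G_2=3  [base 4] 3  →[4↦5]→  3 = 3  −1 ⇒ G_3=2
G_3=2  [base 5] 2  →[5↦6]→  2 = 2  −1 ⇒ G_4=1
G_4=1  [base 6] 1  →[6↦7]→  1 = 1  −1 ⇒ G_5=0

3, 3, 3, 2, 1, 0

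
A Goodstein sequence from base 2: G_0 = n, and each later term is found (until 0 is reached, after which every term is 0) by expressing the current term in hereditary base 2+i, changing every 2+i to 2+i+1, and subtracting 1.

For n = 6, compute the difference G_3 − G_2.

(0) 6|_2 = 2^2 + 2 ↦ 3^3 + 3|_3 = 30 ⇒ 29
(1) 29|_3 = 3^3 + 2 ↦ 4^4 + 2|_4 = 258 ⇒ 257
(2) 257|_4 = 4^4 + 1 ↦ 5^5 + 1|_5 = 3126 ⇒ 3125

2868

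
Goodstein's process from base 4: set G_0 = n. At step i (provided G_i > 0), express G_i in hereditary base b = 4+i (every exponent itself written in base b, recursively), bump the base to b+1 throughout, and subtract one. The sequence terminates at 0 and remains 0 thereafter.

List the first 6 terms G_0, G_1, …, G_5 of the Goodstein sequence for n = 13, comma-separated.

G_0 = 13. HB_4(13) = 3·4 + 1. Bump = 16. G_1 = 15.
G_1 = 15. HB_5(15) = 3·5. Bump = 18. G_2 = 17.
G_2 = 17. HB_6(17) = 2·6 + 5. Bump = 19. G_3 = 18.
G_3 = 18. HB_7(18) = 2·7 + 4. Bump = 20. G_4 = 19.
G_4 = 19. HB_8(19) = 2·8 + 3. Bump = 21. G_5 = 20.

13, 15, 17, 18, 19, 20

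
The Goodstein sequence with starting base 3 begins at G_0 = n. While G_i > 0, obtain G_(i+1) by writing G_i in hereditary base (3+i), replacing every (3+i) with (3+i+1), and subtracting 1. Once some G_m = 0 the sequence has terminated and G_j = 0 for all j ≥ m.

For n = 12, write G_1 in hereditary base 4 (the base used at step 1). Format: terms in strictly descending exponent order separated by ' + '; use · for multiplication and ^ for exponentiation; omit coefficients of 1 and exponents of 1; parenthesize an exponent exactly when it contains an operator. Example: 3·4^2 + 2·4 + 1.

base 3: 12 = 3^2 + 3; at 4: 4^2 + 4 = 20; next = 19
base 4: 19 = 4^2 + 3; at 5: 5^2 + 3 = 28; next = 27

4^2 + 3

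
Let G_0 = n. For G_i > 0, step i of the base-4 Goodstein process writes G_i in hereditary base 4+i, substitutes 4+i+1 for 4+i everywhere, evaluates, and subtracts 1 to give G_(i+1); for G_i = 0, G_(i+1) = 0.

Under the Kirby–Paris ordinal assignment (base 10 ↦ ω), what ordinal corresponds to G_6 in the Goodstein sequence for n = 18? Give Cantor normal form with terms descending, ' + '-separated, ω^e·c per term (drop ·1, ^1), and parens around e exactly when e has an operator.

ω·6 + 3

(0) 18|_4 = 4^2 + 2 ↦ 5^2 + 2|_5 = 27 ⇒ 26
(1) 26|_5 = 5^2 + 1 ↦ 6^2 + 1|_6 = 37 ⇒ 36
(2) 36|_6 = 6^2 ↦ 7^2|_7 = 49 ⇒ 48
(3) 48|_7 = 6·7 + 6 ↦ 6·8 + 6|_8 = 54 ⇒ 53
(4) 53|_8 = 6·8 + 5 ↦ 6·9 + 5|_9 = 59 ⇒ 58
(5) 58|_9 = 6·9 + 4 ↦ 6·10 + 4|_10 = 64 ⇒ 63
(6) 63|_10 = 6·10 + 3 ↦ 6·11 + 3|_11 = 69 ⇒ 68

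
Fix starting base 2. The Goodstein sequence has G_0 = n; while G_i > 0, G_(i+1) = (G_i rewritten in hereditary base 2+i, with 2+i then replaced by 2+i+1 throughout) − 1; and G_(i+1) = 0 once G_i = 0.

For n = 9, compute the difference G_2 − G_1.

(0) 9|_2 = 2^(2 + 1) + 1 ↦ 3^(3 + 1) + 1|_3 = 82 ⇒ 81
(1) 81|_3 = 3^(3 + 1) ↦ 4^(4 + 1)|_4 = 1024 ⇒ 1023

942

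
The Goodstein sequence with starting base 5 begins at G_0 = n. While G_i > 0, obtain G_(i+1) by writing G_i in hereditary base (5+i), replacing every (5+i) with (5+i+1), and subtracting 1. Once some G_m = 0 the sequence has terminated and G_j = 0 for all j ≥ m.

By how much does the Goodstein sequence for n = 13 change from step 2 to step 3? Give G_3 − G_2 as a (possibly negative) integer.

1

G_0=13  [base 5] 2·5 + 3  →[5↦6]→  2·6 + 3 = 15  −1 ⇒ G_1=14
G_1=14  [base 6] 2·6 + 2  →[6↦7]→  2·7 + 2 = 16  −1 ⇒ G_2=15
G_2=15  [base 7] 2·7 + 1  →[7↦8]→  2·8 + 1 = 17  −1 ⇒ G_3=16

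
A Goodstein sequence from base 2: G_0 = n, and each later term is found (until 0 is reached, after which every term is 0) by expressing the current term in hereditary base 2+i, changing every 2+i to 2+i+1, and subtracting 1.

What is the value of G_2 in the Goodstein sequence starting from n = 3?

3

step 0: 3 = 2 + 1; sub 3 for 2: 3 + 1; = 4; G_1 = 4−1 = 3
step 1: 3 = 3; sub 4 for 3: 4; = 4; G_2 = 4−1 = 3
step 2: 3 = 3; sub 5 for 4: 3; = 3; G_3 = 3−1 = 2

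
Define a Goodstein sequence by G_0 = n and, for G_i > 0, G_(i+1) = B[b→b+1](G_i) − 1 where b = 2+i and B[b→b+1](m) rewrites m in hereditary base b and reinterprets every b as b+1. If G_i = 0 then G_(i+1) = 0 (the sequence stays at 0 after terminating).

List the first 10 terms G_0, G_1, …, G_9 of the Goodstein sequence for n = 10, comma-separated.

G_0=10  [base 2] 2^(2 + 1) + 2  →[2↦3]→  3^(3 + 1) + 3 = 84  −1 ⇒ G_1=83
G_1=83  [base 3] 3^(3 + 1) + 2  →[3↦4]→  4^(4 + 1) + 2 = 1026  −1 ⇒ G_2=1025
G_2=1025  [base 4] 4^(4 + 1) + 1  →[4↦5]→  5^(5 + 1) + 1 = 15626  −1 ⇒ G_3=15625
G_3=15625  [base 5] 5^(5 + 1)  →[5↦6]→  6^(6 + 1) = 279936  −1 ⇒ G_4=279935
G_4=279935  [base 6] 5·6^6 + 5·6^5 + 5·6^4 + 5·6^3 + 5·6^2 + 5·6 + 5  →[6↦7]→  5·7^7 + 5·7^5 + 5·7^4 + 5·7^3 + 5·7^2 + 5·7 + 5 = 4215755  −1 ⇒ G_5=4215754
G_5=4215754  [base 7] 5·7^7 + 5·7^5 + 5·7^4 + 5·7^3 + 5·7^2 + 5·7 + 4  →[7↦8]→  5·8^8 + 5·8^5 + 5·8^4 + 5·8^3 + 5·8^2 + 5·8 + 4 = 84073324  −1 ⇒ G_6=84073323
G_6=84073323  [base 8] 5·8^8 + 5·8^5 + 5·8^4 + 5·8^3 + 5·8^2 + 5·8 + 3  →[8↦9]→  5·9^9 + 5·9^5 + 5·9^4 + 5·9^3 + 5·9^2 + 5·9 + 3 = 1937434593  −1 ⇒ G_7=1937434592
G_7=1937434592  [base 9] 5·9^9 + 5·9^5 + 5·9^4 + 5·9^3 + 5·9^2 + 5·9 + 2  →[9↦10]→  5·10^10 + 5·10^5 + 5·10^4 + 5·10^3 + 5·10^2 + 5·10 + 2 = 50000555552  −1 ⇒ G_8=50000555551
G_8=50000555551  [base 10] 5·10^10 + 5·10^5 + 5·10^4 + 5·10^3 + 5·10^2 + 5·10 + 1  →[10↦11]→  5·11^11 + 5·11^5 + 5·11^4 + 5·11^3 + 5·11^2 + 5·11 + 1 = 1426559238831  −1 ⇒ G_9=1426559238830

10, 83, 1025, 15625, 279935, 4215754, 84073323, 1937434592, 50000555551, 1426559238830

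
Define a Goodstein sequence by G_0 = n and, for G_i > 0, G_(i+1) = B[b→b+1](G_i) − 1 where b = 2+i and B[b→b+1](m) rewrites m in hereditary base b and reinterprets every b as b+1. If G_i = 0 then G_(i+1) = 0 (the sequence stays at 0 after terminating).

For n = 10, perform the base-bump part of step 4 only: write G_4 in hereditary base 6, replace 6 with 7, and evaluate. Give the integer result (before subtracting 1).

4215755

10 —HB2→ 2^(2 + 1) + 2 —bump→ 3^(3 + 1) + 3 = 84 —(−1)→ 83
83 —HB3→ 3^(3 + 1) + 2 —bump→ 4^(4 + 1) + 2 = 1026 —(−1)→ 1025
1025 —HB4→ 4^(4 + 1) + 1 —bump→ 5^(5 + 1) + 1 = 15626 —(−1)→ 15625
15625 —HB5→ 5^(5 + 1) —bump→ 6^(6 + 1) = 279936 —(−1)→ 279935
279935 —HB6→ 5·6^6 + 5·6^5 + 5·6^4 + 5·6^3 + 5·6^2 + 5·6 + 5 —bump→ 5·7^7 + 5·7^5 + 5·7^4 + 5·7^3 + 5·7^2 + 5·7 + 5 = 4215755 —(−1)→ 4215754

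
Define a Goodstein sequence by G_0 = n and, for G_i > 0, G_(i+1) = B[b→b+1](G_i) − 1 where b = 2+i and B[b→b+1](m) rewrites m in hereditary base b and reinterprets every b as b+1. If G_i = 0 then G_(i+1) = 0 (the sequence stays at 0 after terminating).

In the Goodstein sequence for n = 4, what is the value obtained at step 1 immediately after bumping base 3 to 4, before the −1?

base 2: 4 = 2^2; at 3: 3^3 = 27; next = 26
base 3: 26 = 2·3^2 + 2·3 + 2; at 4: 2·4^2 + 2·4 + 2 = 42; next = 41

42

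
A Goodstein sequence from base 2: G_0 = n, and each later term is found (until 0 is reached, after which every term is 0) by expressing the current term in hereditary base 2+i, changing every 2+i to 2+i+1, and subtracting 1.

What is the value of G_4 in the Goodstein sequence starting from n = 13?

G_0 = 13. HB_2(13) = 2^(2 + 1) + 2^2 + 1. Bump = 109. G_1 = 108.
G_1 = 108. HB_3(108) = 3^(3 + 1) + 3^3. Bump = 1280. G_2 = 1279.
G_2 = 1279. HB_4(1279) = 4^(4 + 1) + 3·4^3 + 3·4^2 + 3·4 + 3. Bump = 16093. G_3 = 16092.
G_3 = 16092. HB_5(16092) = 5^(5 + 1) + 3·5^3 + 3·5^2 + 3·5 + 2. Bump = 280712. G_4 = 280711.

280711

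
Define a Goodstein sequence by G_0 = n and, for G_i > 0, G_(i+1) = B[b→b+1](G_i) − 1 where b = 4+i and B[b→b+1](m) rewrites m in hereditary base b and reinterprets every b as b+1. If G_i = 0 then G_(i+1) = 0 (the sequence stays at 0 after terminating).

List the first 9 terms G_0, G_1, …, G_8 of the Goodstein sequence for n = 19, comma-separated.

19, 27, 37, 49, 63, 69, 75, 81, 87

19 —HB4→ 4^2 + 3 —bump→ 5^2 + 3 = 28 —(−1)→ 27
27 —HB5→ 5^2 + 2 —bump→ 6^2 + 2 = 38 —(−1)→ 37
37 —HB6→ 6^2 + 1 —bump→ 7^2 + 1 = 50 —(−1)→ 49
49 —HB7→ 7^2 —bump→ 8^2 = 64 —(−1)→ 63
63 —HB8→ 7·8 + 7 —bump→ 7·9 + 7 = 70 —(−1)→ 69
69 —HB9→ 7·9 + 6 —bump→ 7·10 + 6 = 76 —(−1)→ 75
75 —HB10→ 7·10 + 5 —bump→ 7·11 + 5 = 82 —(−1)→ 81
81 —HB11→ 7·11 + 4 —bump→ 7·12 + 4 = 88 —(−1)→ 87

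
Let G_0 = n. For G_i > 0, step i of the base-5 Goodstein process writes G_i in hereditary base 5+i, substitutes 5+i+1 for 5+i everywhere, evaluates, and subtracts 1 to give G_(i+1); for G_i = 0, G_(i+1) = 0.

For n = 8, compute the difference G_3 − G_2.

0

step 0: 8 = 5 + 3; sub 6 for 5: 6 + 3; = 9; G_1 = 9−1 = 8
step 1: 8 = 6 + 2; sub 7 for 6: 7 + 2; = 9; G_2 = 9−1 = 8
step 2: 8 = 7 + 1; sub 8 for 7: 8 + 1; = 9; G_3 = 9−1 = 8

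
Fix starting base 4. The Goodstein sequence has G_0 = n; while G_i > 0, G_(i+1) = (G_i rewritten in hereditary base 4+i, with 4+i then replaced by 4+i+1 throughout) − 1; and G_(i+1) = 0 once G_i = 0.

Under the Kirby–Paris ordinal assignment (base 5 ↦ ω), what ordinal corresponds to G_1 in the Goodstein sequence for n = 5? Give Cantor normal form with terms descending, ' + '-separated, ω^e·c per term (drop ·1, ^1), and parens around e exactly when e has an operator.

ω

(0) 5|_4 = 4 + 1 ↦ 5 + 1|_5 = 6 ⇒ 5
(1) 5|_5 = 5 ↦ 6|_6 = 6 ⇒ 5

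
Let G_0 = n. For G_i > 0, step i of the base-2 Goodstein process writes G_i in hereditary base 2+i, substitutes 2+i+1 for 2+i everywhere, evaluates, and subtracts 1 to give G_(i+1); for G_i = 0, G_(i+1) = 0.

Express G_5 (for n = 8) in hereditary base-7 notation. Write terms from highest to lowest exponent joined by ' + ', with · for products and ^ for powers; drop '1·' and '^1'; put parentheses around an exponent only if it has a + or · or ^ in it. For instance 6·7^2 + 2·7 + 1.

i=0: 8 = 2^(2 + 1) (b=2); 2→3: 3^(3 + 1) = 81; 81−1 = 80
i=1: 80 = 2·3^3 + 2·3^2 + 2·3 + 2 (b=3); 3→4: 2·4^4 + 2·4^2 + 2·4 + 2 = 554; 554−1 = 553
i=2: 553 = 2·4^4 + 2·4^2 + 2·4 + 1 (b=4); 4→5: 2·5^5 + 2·5^2 + 2·5 + 1 = 6311; 6311−1 = 6310
i=3: 6310 = 2·5^5 + 2·5^2 + 2·5 (b=5); 5→6: 2·6^6 + 2·6^2 + 2·6 = 93396; 93396−1 = 93395
i=4: 93395 = 2·6^6 + 2·6^2 + 6 + 5 (b=6); 6→7: 2·7^7 + 2·7^2 + 7 + 5 = 1647196; 1647196−1 = 1647195

2·7^7 + 2·7^2 + 7 + 4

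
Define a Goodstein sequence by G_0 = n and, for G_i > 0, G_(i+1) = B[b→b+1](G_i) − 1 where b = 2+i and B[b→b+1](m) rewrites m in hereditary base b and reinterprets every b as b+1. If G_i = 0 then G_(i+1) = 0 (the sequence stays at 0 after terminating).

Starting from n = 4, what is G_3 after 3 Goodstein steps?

step 0: 4 = 2^2; sub 3 for 2: 3^3; = 27; G_1 = 27−1 = 26
step 1: 26 = 2·3^2 + 2·3 + 2; sub 4 for 3: 2·4^2 + 2·4 + 2; = 42; G_2 = 42−1 = 41
step 2: 41 = 2·4^2 + 2·4 + 1; sub 5 for 4: 2·5^2 + 2·5 + 1; = 61; G_3 = 61−1 = 60

60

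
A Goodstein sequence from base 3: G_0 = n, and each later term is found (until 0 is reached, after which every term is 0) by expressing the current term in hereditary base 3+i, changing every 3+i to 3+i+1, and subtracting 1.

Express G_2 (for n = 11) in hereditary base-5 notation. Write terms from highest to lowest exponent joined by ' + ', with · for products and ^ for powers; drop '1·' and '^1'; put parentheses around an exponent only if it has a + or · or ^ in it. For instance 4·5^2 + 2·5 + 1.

5^2

(0) 11|_3 = 3^2 + 2 ↦ 4^2 + 2|_4 = 18 ⇒ 17
(1) 17|_4 = 4^2 + 1 ↦ 5^2 + 1|_5 = 26 ⇒ 25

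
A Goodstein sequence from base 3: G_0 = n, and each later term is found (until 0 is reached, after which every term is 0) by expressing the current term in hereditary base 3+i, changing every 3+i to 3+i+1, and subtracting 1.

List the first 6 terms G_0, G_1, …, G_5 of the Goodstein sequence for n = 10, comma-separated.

i=0: 10 = 3^2 + 1 (b=3); 3→4: 4^2 + 1 = 17; 17−1 = 16
i=1: 16 = 4^2 (b=4); 4→5: 5^2 = 25; 25−1 = 24
i=2: 24 = 4·5 + 4 (b=5); 5→6: 4·6 + 4 = 28; 28−1 = 27
i=3: 27 = 4·6 + 3 (b=6); 6→7: 4·7 + 3 = 31; 31−1 = 30
i=4: 30 = 4·7 + 2 (b=7); 7→8: 4·8 + 2 = 34; 34−1 = 33

10, 16, 24, 27, 30, 33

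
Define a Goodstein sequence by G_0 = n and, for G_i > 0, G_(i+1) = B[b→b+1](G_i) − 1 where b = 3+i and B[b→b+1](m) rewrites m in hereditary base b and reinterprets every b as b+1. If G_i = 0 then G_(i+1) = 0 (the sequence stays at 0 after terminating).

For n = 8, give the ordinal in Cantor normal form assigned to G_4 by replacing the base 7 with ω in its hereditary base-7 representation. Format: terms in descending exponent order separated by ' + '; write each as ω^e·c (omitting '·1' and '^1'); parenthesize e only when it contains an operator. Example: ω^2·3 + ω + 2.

G_0=8  [base 3] 2·3 + 2  →[3↦4]→  2·4 + 2 = 10  −1 ⇒ G_1=9
G_1=9  [base 4] 2·4 + 1  →[4↦5]→  2·5 + 1 = 11  −1 ⇒ G_2=10
G_2=10  [base 5] 2·5  →[5↦6]→  2·6 = 12  −1 ⇒ G_3=11
G_3=11  [base 6] 6 + 5  →[6↦7]→  7 + 5 = 12  −1 ⇒ G_4=11

ω + 4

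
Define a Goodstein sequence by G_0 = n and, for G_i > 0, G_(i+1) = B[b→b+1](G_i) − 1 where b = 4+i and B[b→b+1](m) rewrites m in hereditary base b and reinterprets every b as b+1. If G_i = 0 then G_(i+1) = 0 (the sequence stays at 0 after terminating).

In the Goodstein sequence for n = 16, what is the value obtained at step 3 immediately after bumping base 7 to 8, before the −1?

34

G_0=16  [base 4] 4^2  →[4↦5]→  5^2 = 25  −1 ⇒ G_1=24
G_1=24  [base 5] 4·5 + 4  →[5↦6]→  4·6 + 4 = 28  −1 ⇒ G_2=27
G_2=27  [base 6] 4·6 + 3  →[6↦7]→  4·7 + 3 = 31  −1 ⇒ G_3=30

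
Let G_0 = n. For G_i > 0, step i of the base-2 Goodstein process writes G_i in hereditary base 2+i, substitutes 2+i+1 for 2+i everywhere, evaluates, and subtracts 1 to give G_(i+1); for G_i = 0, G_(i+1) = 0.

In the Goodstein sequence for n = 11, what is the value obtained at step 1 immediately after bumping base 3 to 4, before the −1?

i=0: 11 = 2^(2 + 1) + 2 + 1 (b=2); 2→3: 3^(3 + 1) + 3 + 1 = 85; 85−1 = 84
i=1: 84 = 3^(3 + 1) + 3 (b=3); 3→4: 4^(4 + 1) + 4 = 1028; 1028−1 = 1027

1028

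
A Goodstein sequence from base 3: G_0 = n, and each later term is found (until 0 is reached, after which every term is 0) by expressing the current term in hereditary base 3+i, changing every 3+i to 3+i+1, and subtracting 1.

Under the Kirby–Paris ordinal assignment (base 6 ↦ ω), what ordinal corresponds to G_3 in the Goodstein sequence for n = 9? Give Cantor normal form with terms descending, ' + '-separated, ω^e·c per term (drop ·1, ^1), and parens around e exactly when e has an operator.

ω·3 + 1

i=0: 9 = 3^2 (b=3); 3→4: 4^2 = 16; 16−1 = 15
i=1: 15 = 3·4 + 3 (b=4); 4→5: 3·5 + 3 = 18; 18−1 = 17
i=2: 17 = 3·5 + 2 (b=5); 5→6: 3·6 + 2 = 20; 20−1 = 19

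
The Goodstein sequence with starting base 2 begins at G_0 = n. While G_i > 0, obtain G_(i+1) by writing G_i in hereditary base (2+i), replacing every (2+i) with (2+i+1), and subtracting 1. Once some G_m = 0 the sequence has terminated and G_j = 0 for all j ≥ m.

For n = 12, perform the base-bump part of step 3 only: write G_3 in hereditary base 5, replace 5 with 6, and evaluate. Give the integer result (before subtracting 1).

[0] 12 ≡ 2^(2 + 1) + 2^2 (base 2). Lift 3: 108. −1: 107.
[1] 107 ≡ 3^(3 + 1) + 2·3^2 + 2·3 + 2 (base 3). Lift 4: 1066. −1: 1065.
[2] 1065 ≡ 4^(4 + 1) + 2·4^2 + 2·4 + 1 (base 4). Lift 5: 15686. −1: 15685.
[3] 15685 ≡ 5^(5 + 1) + 2·5^2 + 2·5 (base 5). Lift 6: 280020. −1: 280019.

280020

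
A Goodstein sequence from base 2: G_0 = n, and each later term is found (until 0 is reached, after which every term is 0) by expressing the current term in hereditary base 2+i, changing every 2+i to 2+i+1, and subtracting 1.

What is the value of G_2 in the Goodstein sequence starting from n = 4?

G_0=4  [base 2] 2^2  →[2↦3]→  3^3 = 27  −1 ⇒ G_1=26
G_1=26  [base 3] 2·3^2 + 2·3 + 2  →[3↦4]→  2·4^2 + 2·4 + 2 = 42  −1 ⇒ G_2=41
G_2=41  [base 4] 2·4^2 + 2·4 + 1  →[4↦5]→  2·5^2 + 2·5 + 1 = 61  −1 ⇒ G_3=60

41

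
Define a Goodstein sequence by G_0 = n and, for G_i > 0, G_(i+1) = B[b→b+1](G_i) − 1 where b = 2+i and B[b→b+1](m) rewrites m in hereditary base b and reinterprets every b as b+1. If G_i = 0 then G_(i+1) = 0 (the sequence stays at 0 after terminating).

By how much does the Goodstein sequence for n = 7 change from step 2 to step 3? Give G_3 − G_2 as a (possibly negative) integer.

G_0=7  [base 2] 2^2 + 2 + 1  →[2↦3]→  3^3 + 3 + 1 = 31  −1 ⇒ G_1=30
G_1=30  [base 3] 3^3 + 3  →[3↦4]→  4^4 + 4 = 260  −1 ⇒ G_2=259
G_2=259  [base 4] 4^4 + 3  →[4↦5]→  5^5 + 3 = 3128  −1 ⇒ G_3=3127

2868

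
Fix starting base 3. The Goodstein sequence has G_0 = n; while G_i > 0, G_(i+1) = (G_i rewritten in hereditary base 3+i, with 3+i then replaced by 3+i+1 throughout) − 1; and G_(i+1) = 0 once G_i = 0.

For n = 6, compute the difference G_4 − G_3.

G_0 = 6. HB_3(6) = 2·3. Bump = 8. G_1 = 7.
G_1 = 7. HB_4(7) = 4 + 3. Bump = 8. G_2 = 7.
G_2 = 7. HB_5(7) = 5 + 2. Bump = 8. G_3 = 7.
G_3 = 7. HB_6(7) = 6 + 1. Bump = 8. G_4 = 7.

0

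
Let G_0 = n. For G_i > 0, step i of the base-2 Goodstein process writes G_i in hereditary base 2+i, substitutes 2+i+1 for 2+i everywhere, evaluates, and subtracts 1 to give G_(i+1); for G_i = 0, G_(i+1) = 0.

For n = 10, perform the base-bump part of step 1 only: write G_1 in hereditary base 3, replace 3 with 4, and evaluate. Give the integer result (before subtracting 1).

1026

G_0 = 10. HB_2(10) = 2^(2 + 1) + 2. Bump = 84. G_1 = 83.
G_1 = 83. HB_3(83) = 3^(3 + 1) + 2. Bump = 1026. G_2 = 1025.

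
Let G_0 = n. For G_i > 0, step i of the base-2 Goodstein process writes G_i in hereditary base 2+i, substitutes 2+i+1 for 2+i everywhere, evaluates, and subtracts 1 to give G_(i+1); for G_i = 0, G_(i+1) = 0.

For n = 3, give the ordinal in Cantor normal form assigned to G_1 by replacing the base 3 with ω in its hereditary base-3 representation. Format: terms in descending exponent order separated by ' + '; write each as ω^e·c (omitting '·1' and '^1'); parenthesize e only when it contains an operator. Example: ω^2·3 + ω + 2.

ω

step 0: 3 = 2 + 1; sub 3 for 2: 3 + 1; = 4; G_1 = 4−1 = 3
step 1: 3 = 3; sub 4 for 3: 4; = 4; G_2 = 4−1 = 3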